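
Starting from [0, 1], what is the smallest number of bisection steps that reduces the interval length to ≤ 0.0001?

Width after n steps is 1/2^n. Need 2^n ≥ 1/0.0001 = 10000.
2^13 = 8192 < 10000 ≤ 2^14 = 16384, so n = 14.

14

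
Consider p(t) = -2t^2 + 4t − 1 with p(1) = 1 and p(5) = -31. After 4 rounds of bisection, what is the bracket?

midpoint 3: p = -7 < 0 → [1, 3]
midpoint 2: p = -1 < 0 → [1, 2]
midpoint 1.5: p = 0.5 > 0 → [1.5, 2]
midpoint 1.75: p = -0.125 < 0 → [1.5, 1.75]

[1.5, 1.75]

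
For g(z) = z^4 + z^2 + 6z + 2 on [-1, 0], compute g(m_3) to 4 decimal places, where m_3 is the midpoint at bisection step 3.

-0.0896

m = -0.5, g(m) = -0.6875 (−); new bracket [-0.5, 0]
m = -0.25, g(m) = 0.566406 (+); new bracket [-0.5, -0.25]
m = -0.375, g(m) = -0.0896 (−); new bracket [-0.375, -0.25]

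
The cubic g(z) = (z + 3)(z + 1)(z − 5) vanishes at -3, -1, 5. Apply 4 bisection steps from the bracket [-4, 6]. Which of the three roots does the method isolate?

z = 1 gives g = -32, negative; keep [1, 6]
z = 3.5 gives g = -43.875, negative; keep [3.5, 6]
z = 4.75 gives g = -11.140625, negative; keep [4.75, 6]
z = 5.375 gives g = 20.0215, positive; keep [4.75, 5.375]

5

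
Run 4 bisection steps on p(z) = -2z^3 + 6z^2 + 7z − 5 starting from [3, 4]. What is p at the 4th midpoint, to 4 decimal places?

midpoint 3.5: p = 7.25 > 0 → [3.5, 4]
midpoint 3.75: p = 0.15625 > 0 → [3.75, 4]
midpoint 3.875: p = -4.152344 < 0 → [3.75, 3.875]
midpoint 3.8125: p = -1.9321 < 0 → [3.75, 3.8125]

-1.9321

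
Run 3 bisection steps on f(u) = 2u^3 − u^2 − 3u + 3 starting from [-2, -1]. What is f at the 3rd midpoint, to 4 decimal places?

midpoint -1.5: f = -1.5 < 0 → [-1.5, -1]
midpoint -1.25: f = 1.28125 > 0 → [-1.5, -1.25]
midpoint -1.375: f = 0.035156 > 0 → [-1.5, -1.375]

0.0352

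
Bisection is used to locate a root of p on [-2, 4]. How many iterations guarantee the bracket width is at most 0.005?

11

Width after n steps is 6/2^n. Need 2^n ≥ 6/0.005 = 1200.
2^10 = 1024 < 1200 ≤ 2^11 = 2048, so n = 11.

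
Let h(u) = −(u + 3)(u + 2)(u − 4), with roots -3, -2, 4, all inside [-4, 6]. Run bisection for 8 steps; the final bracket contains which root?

4

h(1) = 36 > 0, so the root lies in [1, 6]
h(3.5) = 17.875 > 0, so the root lies in [3.5, 6]
h(4.75) = -39.234375 < 0, so the root lies in [3.5, 4.75]
h(4.125) = -5.4551 < 0, so the root lies in [3.5, 4.125]
h(3.8125) = 7.4246 > 0, so the root lies in [3.8125, 4.125]
h(3.96875) = 1.2998 > 0, so the root lies in [3.96875, 4.125]
h(4.046875) = -1.9974 < 0, so the root lies in [3.96875, 4.046875]
h(4.0078125) = -0.3289 < 0, so the root lies in [3.96875, 4.0078125]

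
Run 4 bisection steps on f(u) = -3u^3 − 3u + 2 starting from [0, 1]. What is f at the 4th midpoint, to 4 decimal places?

f(0.5) = 0.125 > 0, so the root lies in [0.5, 1]
f(0.75) = -1.515625 < 0, so the root lies in [0.5, 0.75]
f(0.625) = -0.607422 < 0, so the root lies in [0.5, 0.625]
f(0.5625) = -0.2214 < 0, so the root lies in [0.5, 0.5625]

-0.2214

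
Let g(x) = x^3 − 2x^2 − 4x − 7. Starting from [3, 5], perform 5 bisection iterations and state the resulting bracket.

g(4) = 9 > 0, so the root lies in [3, 4]
g(3.5) = -2.625 < 0, so the root lies in [3.5, 4]
g(3.75) = 2.609375 > 0, so the root lies in [3.5, 3.75]
g(3.625) = -0.1465 < 0, so the root lies in [3.625, 3.75]
g(3.6875) = 1.196 > 0, so the root lies in [3.625, 3.6875]

[3.625, 3.6875]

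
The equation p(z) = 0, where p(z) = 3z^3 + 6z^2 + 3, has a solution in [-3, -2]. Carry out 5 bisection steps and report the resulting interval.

[-2.21875, -2.1875]

p(-2.5) = -6.375 < 0, so the root lies in [-2.5, -2]
p(-2.25) = -0.796875 < 0, so the root lies in [-2.25, -2]
p(-2.125) = 1.306641 > 0, so the root lies in [-2.25, -2.125]
p(-2.1875) = 0.3083 > 0, so the root lies in [-2.25, -2.1875]
p(-2.21875) = -0.2306 < 0, so the root lies in [-2.21875, -2.1875]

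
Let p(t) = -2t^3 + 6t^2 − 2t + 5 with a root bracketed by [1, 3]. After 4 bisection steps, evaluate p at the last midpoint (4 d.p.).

midpoint 2: p = 9 > 0 → [2, 3]
midpoint 2.5: p = 6.25 > 0 → [2.5, 3]
midpoint 2.75: p = 3.28125 > 0 → [2.75, 3]
midpoint 2.875: p = 1.3164 > 0 → [2.875, 3]

1.3164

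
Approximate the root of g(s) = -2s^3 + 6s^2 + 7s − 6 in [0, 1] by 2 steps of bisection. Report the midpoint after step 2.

0.75

midpoint 0.5: g = -1.25 < 0 → [0.5, 1]
midpoint 0.75: g = 1.78125 > 0 → [0.5, 0.75]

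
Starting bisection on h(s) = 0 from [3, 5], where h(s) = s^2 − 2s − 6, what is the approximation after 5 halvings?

s = 4 gives h = 2, positive; keep [3, 4]
s = 3.5 gives h = -0.75, negative; keep [3.5, 4]
s = 3.75 gives h = 0.5625, positive; keep [3.5, 3.75]
s = 3.625 gives h = -0.1094, negative; keep [3.625, 3.75]
s = 3.6875 gives h = 0.2227, positive; keep [3.625, 3.6875]

3.6875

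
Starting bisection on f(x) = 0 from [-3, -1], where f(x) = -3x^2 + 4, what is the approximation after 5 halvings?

-1.1875

x = -2 gives f = -8, negative; keep [-2, -1]
x = -1.5 gives f = -2.75, negative; keep [-1.5, -1]
x = -1.25 gives f = -0.6875, negative; keep [-1.25, -1]
x = -1.125 gives f = 0.2031, positive; keep [-1.25, -1.125]
x = -1.1875 gives f = -0.2305, negative; keep [-1.1875, -1.125]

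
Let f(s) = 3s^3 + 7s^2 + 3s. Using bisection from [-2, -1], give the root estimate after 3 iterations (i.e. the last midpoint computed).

-1.875

midpoint -1.5: f = 1.125 > 0 → [-2, -1.5]
midpoint -1.75: f = 0.109375 > 0 → [-2, -1.75]
midpoint -1.875: f = -0.791016 < 0 → [-1.875, -1.75]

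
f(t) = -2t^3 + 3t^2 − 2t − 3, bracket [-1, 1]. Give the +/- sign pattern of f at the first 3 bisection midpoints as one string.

--+

m = 0, f(m) = -3 (−); new bracket [-1, 0]
m = -0.5, f(m) = -1 (−); new bracket [-1, -0.5]
m = -0.75, f(m) = 1.03125 (+); new bracket [-0.75, -0.5]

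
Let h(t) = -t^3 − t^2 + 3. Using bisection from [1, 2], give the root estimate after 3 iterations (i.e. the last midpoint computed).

h(1.5) = -2.625 < 0, so the root lies in [1, 1.5]
h(1.25) = -0.515625 < 0, so the root lies in [1, 1.25]
h(1.125) = 0.310547 > 0, so the root lies in [1.125, 1.25]

1.125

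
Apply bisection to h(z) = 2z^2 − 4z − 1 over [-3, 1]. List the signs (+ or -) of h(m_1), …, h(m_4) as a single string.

midpoint -1: h = 5 > 0 → [-1, 1]
midpoint 0: h = -1 < 0 → [-1, 0]
midpoint -0.5: h = 1.5 > 0 → [-0.5, 0]
midpoint -0.25: h = 0.125 > 0 → [-0.25, 0]

+-++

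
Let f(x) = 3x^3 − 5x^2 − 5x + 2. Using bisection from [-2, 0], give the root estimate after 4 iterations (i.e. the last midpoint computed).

-0.875

f(-1) = -1 < 0, so the root lies in [-1, 0]
f(-0.5) = 2.875 > 0, so the root lies in [-1, -0.5]
f(-0.75) = 1.671875 > 0, so the root lies in [-1, -0.75]
f(-0.875) = 0.5371 > 0, so the root lies in [-1, -0.875]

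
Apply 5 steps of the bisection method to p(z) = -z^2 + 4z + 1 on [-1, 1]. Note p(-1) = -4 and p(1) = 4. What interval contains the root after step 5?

m = 0, p(m) = 1 (+); new bracket [-1, 0]
m = -0.5, p(m) = -1.25 (−); new bracket [-0.5, 0]
m = -0.25, p(m) = -0.0625 (−); new bracket [-0.25, 0]
m = -0.125, p(m) = 0.4844 (+); new bracket [-0.25, -0.125]
m = -0.1875, p(m) = 0.2148 (+); new bracket [-0.25, -0.1875]

[-0.25, -0.1875]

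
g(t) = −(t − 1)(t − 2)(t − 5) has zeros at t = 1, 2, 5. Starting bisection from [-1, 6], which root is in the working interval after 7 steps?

5

t = 2.5 gives g = 1.875, positive; keep [2.5, 6]
t = 4.25 gives g = 5.484375, positive; keep [4.25, 6]
t = 5.125 gives g = -1.611328, negative; keep [4.25, 5.125]
t = 4.6875 gives g = 3.0969, positive; keep [4.6875, 5.125]
t = 4.90625 gives g = 1.0643, positive; keep [4.90625, 5.125]
t = 5.015625 gives g = -0.1892, negative; keep [4.90625, 5.015625]
t = 4.9609375 gives g = 0.4581, positive; keep [4.9609375, 5.015625]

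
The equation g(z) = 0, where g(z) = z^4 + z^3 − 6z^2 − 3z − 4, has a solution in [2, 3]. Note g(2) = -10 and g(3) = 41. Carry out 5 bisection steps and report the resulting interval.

g(2.5) = 5.6875 > 0, so the root lies in [2, 2.5]
g(2.25) = -4.105469 < 0, so the root lies in [2.25, 2.5]
g(2.375) = 0.244385 > 0, so the root lies in [2.25, 2.375]
g(2.3125) = -2.0596 < 0, so the root lies in [2.3125, 2.375]
g(2.34375) = -0.9408 < 0, so the root lies in [2.34375, 2.375]

[2.34375, 2.375]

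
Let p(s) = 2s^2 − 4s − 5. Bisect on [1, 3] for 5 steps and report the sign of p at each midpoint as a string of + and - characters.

m = 2, p(m) = -5 (−); new bracket [2, 3]
m = 2.5, p(m) = -2.5 (−); new bracket [2.5, 3]
m = 2.75, p(m) = -0.875 (−); new bracket [2.75, 3]
m = 2.875, p(m) = 0.0312 (+); new bracket [2.75, 2.875]
m = 2.8125, p(m) = -0.4297 (−); new bracket [2.8125, 2.875]

---+-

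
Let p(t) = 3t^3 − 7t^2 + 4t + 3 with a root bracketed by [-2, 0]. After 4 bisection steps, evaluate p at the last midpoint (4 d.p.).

0.3574

m = -1, p(m) = -11 (−); new bracket [-1, 0]
m = -0.5, p(m) = -1.125 (−); new bracket [-0.5, 0]
m = -0.25, p(m) = 1.515625 (+); new bracket [-0.5, -0.25]
m = -0.375, p(m) = 0.3574 (+); new bracket [-0.5, -0.375]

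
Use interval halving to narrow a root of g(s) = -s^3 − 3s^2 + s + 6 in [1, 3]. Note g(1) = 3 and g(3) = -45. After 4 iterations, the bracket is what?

[1.25, 1.375]

m = 2, g(m) = -12 (−); new bracket [1, 2]
m = 1.5, g(m) = -2.625 (−); new bracket [1, 1.5]
m = 1.25, g(m) = 0.609375 (+); new bracket [1.25, 1.5]
m = 1.375, g(m) = -0.8965 (−); new bracket [1.25, 1.375]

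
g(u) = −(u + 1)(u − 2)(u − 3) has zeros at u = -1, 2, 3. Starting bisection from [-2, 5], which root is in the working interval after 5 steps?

-1

u = 1.5 gives g = -1.875, negative; keep [-2, 1.5]
u = -0.25 gives g = -5.484375, negative; keep [-2, -0.25]
u = -1.125 gives g = 1.611328, positive; keep [-1.125, -0.25]
u = -0.6875 gives g = -3.0969, negative; keep [-1.125, -0.6875]
u = -0.90625 gives g = -1.0643, negative; keep [-1.125, -0.90625]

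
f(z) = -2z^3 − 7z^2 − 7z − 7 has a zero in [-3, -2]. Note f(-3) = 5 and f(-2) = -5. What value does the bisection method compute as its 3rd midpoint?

z = -2.5 gives f = -2, negative; keep [-3, -2.5]
z = -2.75 gives f = 0.90625, positive; keep [-2.75, -2.5]
z = -2.625 gives f = -0.683594, negative; keep [-2.75, -2.625]

-2.625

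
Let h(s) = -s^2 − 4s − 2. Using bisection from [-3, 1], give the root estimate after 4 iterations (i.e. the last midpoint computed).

m = -1, h(m) = 1 (+); new bracket [-1, 1]
m = 0, h(m) = -2 (−); new bracket [-1, 0]
m = -0.5, h(m) = -0.25 (−); new bracket [-1, -0.5]
m = -0.75, h(m) = 0.4375 (+); new bracket [-0.75, -0.5]

-0.75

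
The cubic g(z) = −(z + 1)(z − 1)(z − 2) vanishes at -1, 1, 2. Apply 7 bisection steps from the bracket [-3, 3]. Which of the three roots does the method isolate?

-1

m = 0, g(m) = -2 (−); new bracket [-3, 0]
m = -1.5, g(m) = 4.375 (+); new bracket [-1.5, 0]
m = -0.75, g(m) = -1.203125 (−); new bracket [-1.5, -0.75]
m = -1.125, g(m) = 0.8301 (+); new bracket [-1.125, -0.75]
m = -0.9375, g(m) = -0.3557 (−); new bracket [-1.125, -0.9375]
m = -1.03125, g(m) = 0.1924 (+); new bracket [-1.03125, -0.9375]
m = -0.984375, g(m) = -0.0925 (−); new bracket [-1.03125, -0.984375]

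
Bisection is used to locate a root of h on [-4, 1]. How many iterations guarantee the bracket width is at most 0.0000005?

Width after n steps is 5/2^n. Need 2^n ≥ 5/0.0000005 = 10000000.
2^23 = 8388608 < 10000000 ≤ 2^24 = 16777216, so n = 24.

24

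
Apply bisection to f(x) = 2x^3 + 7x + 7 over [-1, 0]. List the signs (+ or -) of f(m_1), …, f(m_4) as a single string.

midpoint -0.5: f = 3.25 > 0 → [-1, -0.5]
midpoint -0.75: f = 0.90625 > 0 → [-1, -0.75]
midpoint -0.875: f = -0.464844 < 0 → [-0.875, -0.75]
midpoint -0.8125: f = 0.2397 > 0 → [-0.875, -0.8125]

++-+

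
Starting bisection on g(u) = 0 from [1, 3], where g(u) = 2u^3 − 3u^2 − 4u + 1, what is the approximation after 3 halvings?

midpoint 2: g = -3 < 0 → [2, 3]
midpoint 2.5: g = 3.5 > 0 → [2, 2.5]
midpoint 2.25: g = -0.40625 < 0 → [2.25, 2.5]

2.25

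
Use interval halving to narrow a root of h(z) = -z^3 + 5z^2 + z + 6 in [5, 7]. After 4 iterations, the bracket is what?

[5.375, 5.5]

h(6) = -24 < 0, so the root lies in [5, 6]
h(5.5) = -3.625 < 0, so the root lies in [5, 5.5]
h(5.25) = 4.359375 > 0, so the root lies in [5.25, 5.5]
h(5.375) = 0.541 > 0, so the root lies in [5.375, 5.5]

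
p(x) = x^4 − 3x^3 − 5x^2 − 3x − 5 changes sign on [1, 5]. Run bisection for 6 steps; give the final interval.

[4.3125, 4.375]

x = 3 gives p = -59, negative; keep [3, 5]
x = 4 gives p = -33, negative; keep [4, 5]
x = 4.5 gives p = 16.9375, positive; keep [4, 4.5]
x = 4.25 gives p = -12.1055, negative; keep [4.25, 4.5]
x = 4.375 gives p = 1.3147, positive; keep [4.25, 4.375]
x = 4.3125 gives p = -5.6601, negative; keep [4.3125, 4.375]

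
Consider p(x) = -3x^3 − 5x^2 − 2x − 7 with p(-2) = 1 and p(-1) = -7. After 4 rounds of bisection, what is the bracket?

[-2, -1.9375]

midpoint -1.5: p = -5.125 < 0 → [-2, -1.5]
midpoint -1.75: p = -2.734375 < 0 → [-2, -1.75]
midpoint -1.875: p = -1.052734 < 0 → [-2, -1.875]
midpoint -1.9375: p = -0.075 < 0 → [-2, -1.9375]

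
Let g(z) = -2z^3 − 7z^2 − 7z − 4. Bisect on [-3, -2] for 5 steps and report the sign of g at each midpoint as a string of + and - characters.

midpoint -2.5: g = 1 > 0 → [-2.5, -2]
midpoint -2.25: g = -0.90625 < 0 → [-2.5, -2.25]
midpoint -2.375: g = -0.066406 < 0 → [-2.5, -2.375]
midpoint -2.4375: g = 0.437 > 0 → [-2.4375, -2.375]
midpoint -2.40625: g = 0.178 > 0 → [-2.40625, -2.375]

+--++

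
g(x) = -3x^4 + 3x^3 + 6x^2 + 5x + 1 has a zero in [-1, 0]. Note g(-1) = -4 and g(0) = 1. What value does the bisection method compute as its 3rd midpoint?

-0.375

m = -0.5, g(m) = -0.5625 (−); new bracket [-0.5, 0]
m = -0.25, g(m) = 0.066406 (+); new bracket [-0.5, -0.25]
m = -0.375, g(m) = -0.248779 (−); new bracket [-0.375, -0.25]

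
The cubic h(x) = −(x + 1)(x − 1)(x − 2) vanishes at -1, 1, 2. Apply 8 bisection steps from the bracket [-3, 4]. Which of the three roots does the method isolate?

h(0.5) = -1.125 < 0, so the root lies in [-3, 0.5]
h(-1.25) = 1.828125 > 0, so the root lies in [-1.25, 0.5]
h(-0.375) = -2.041016 < 0, so the root lies in [-1.25, -0.375]
h(-0.8125) = -0.9558 < 0, so the root lies in [-1.25, -0.8125]
h(-1.03125) = 0.1924 > 0, so the root lies in [-1.03125, -0.8125]
h(-0.921875) = -0.4387 < 0, so the root lies in [-1.03125, -0.921875]
h(-0.9765625) = -0.1379 < 0, so the root lies in [-1.03125, -0.9765625]
h(-1.00390625) = 0.0235 > 0, so the root lies in [-1.00390625, -0.9765625]

-1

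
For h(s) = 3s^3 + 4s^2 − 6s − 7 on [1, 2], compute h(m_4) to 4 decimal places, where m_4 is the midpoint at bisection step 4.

-1.2014

m = 1.5, h(m) = 3.125 (+); new bracket [1, 1.5]
m = 1.25, h(m) = -2.390625 (−); new bracket [1.25, 1.5]
m = 1.375, h(m) = 0.111328 (+); new bracket [1.25, 1.375]
m = 1.3125, h(m) = -1.2014 (−); new bracket [1.3125, 1.375]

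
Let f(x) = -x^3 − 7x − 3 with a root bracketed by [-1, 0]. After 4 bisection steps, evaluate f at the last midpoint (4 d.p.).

m = -0.5, f(m) = 0.625 (+); new bracket [-0.5, 0]
m = -0.25, f(m) = -1.234375 (−); new bracket [-0.5, -0.25]
m = -0.375, f(m) = -0.322266 (−); new bracket [-0.5, -0.375]
m = -0.4375, f(m) = 0.1462 (+); new bracket [-0.4375, -0.375]

0.1462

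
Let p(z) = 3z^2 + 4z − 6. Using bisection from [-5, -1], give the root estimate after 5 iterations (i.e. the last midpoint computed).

-2.125

m = -3, p(m) = 9 (+); new bracket [-3, -1]
m = -2, p(m) = -2 (−); new bracket [-3, -2]
m = -2.5, p(m) = 2.75 (+); new bracket [-2.5, -2]
m = -2.25, p(m) = 0.1875 (+); new bracket [-2.25, -2]
m = -2.125, p(m) = -0.9531 (−); new bracket [-2.25, -2.125]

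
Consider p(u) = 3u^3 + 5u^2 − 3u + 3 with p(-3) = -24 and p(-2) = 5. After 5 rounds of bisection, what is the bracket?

[-2.3125, -2.28125]

p(-2.5) = -5.125 < 0, so the root lies in [-2.5, -2]
p(-2.25) = 0.890625 > 0, so the root lies in [-2.5, -2.25]
p(-2.375) = -1.861328 < 0, so the root lies in [-2.375, -2.25]
p(-2.3125) = -0.4236 < 0, so the root lies in [-2.3125, -2.25]
p(-2.28125) = 0.2487 > 0, so the root lies in [-2.3125, -2.28125]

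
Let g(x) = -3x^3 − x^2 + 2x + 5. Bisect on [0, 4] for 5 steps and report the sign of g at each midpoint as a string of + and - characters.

g(2) = -19 < 0, so the root lies in [0, 2]
g(1) = 3 > 0, so the root lies in [1, 2]
g(1.5) = -4.375 < 0, so the root lies in [1, 1.5]
g(1.25) = 0.0781 > 0, so the root lies in [1.25, 1.5]
g(1.375) = -1.9395 < 0, so the root lies in [1.25, 1.375]

-+-+-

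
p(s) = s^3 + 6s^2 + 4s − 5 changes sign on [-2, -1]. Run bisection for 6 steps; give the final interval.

s = -1.5 gives p = -0.875, negative; keep [-2, -1.5]
s = -1.75 gives p = 1.015625, positive; keep [-1.75, -1.5]
s = -1.625 gives p = 0.052734, positive; keep [-1.625, -1.5]
s = -1.5625 gives p = -0.4163, negative; keep [-1.625, -1.5625]
s = -1.59375 gives p = -0.183, negative; keep [-1.625, -1.59375]
s = -1.609375 gives p = -0.0654, negative; keep [-1.625, -1.609375]

[-1.625, -1.609375]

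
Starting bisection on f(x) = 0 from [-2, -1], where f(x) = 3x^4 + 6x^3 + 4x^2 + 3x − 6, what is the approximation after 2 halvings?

midpoint -1.5: f = -6.5625 < 0 → [-2, -1.5]
midpoint -1.75: f = -3.019531 < 0 → [-2, -1.75]

-1.75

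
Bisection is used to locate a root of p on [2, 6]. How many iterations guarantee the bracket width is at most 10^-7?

Width after n steps is 4/2^n. Need 2^n ≥ 4/10^-7 = 40000000.
2^25 = 33554432 < 40000000 ≤ 2^26 = 67108864, so n = 26.

26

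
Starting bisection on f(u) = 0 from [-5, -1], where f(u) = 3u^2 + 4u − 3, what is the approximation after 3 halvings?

f(-3) = 12 > 0, so the root lies in [-3, -1]
f(-2) = 1 > 0, so the root lies in [-2, -1]
f(-1.5) = -2.25 < 0, so the root lies in [-2, -1.5]

-1.5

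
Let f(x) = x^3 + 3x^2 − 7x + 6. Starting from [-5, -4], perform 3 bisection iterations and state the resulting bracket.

x = -4.5 gives f = 7.125, positive; keep [-5, -4.5]
x = -4.75 gives f = -0.234375, negative; keep [-4.75, -4.5]
x = -4.625 gives f = 3.615234, positive; keep [-4.75, -4.625]

[-4.75, -4.625]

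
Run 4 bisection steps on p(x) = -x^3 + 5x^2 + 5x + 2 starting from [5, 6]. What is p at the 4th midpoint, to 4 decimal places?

-1.3630

x = 5.5 gives p = 14.375, positive; keep [5.5, 6]
x = 5.75 gives p = 5.953125, positive; keep [5.75, 6]
x = 5.875 gives p = 1.173828, positive; keep [5.875, 6]
x = 5.9375 gives p = -1.363, negative; keep [5.875, 5.9375]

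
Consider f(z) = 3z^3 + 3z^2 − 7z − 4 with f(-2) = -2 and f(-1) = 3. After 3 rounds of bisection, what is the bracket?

[-1.875, -1.75]

midpoint -1.5: f = 3.125 > 0 → [-2, -1.5]
midpoint -1.75: f = 1.359375 > 0 → [-2, -1.75]
midpoint -1.875: f = -0.103516 < 0 → [-1.875, -1.75]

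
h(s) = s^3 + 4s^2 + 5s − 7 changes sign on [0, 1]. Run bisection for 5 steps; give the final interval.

m = 0.5, h(m) = -3.375 (−); new bracket [0.5, 1]
m = 0.75, h(m) = -0.578125 (−); new bracket [0.75, 1]
m = 0.875, h(m) = 1.107422 (+); new bracket [0.75, 0.875]
m = 0.8125, h(m) = 0.2395 (+); new bracket [0.75, 0.8125]
m = 0.78125, h(m) = -0.1755 (−); new bracket [0.78125, 0.8125]

[0.78125, 0.8125]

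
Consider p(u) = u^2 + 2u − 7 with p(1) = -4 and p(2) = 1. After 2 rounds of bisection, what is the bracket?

[1.75, 2]

u = 1.5 gives p = -1.75, negative; keep [1.5, 2]
u = 1.75 gives p = -0.4375, negative; keep [1.75, 2]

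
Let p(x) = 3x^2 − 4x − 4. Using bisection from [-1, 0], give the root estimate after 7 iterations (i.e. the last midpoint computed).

x = -0.5 gives p = -1.25, negative; keep [-1, -0.5]
x = -0.75 gives p = 0.6875, positive; keep [-0.75, -0.5]
x = -0.625 gives p = -0.328125, negative; keep [-0.75, -0.625]
x = -0.6875 gives p = 0.168, positive; keep [-0.6875, -0.625]
x = -0.65625 gives p = -0.083, negative; keep [-0.6875, -0.65625]
x = -0.671875 gives p = 0.0417, positive; keep [-0.671875, -0.65625]
x = -0.6640625 gives p = -0.0208, negative; keep [-0.671875, -0.6640625]

-0.6640625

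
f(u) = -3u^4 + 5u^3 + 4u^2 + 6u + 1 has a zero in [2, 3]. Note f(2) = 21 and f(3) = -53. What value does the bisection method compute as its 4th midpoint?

2.5625

m = 2.5, f(m) = 1.9375 (+); new bracket [2.5, 3]
m = 2.75, f(m) = -19.839844 (−); new bracket [2.5, 2.75]
m = 2.625, f(m) = -7.690186 (−); new bracket [2.5, 2.625]
m = 2.5625, f(m) = -2.5804 (−); new bracket [2.5, 2.5625]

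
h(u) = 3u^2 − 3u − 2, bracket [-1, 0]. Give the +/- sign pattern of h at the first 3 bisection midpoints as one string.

m = -0.5, h(m) = 0.25 (+); new bracket [-0.5, 0]
m = -0.25, h(m) = -1.0625 (−); new bracket [-0.5, -0.25]
m = -0.375, h(m) = -0.453125 (−); new bracket [-0.5, -0.375]

+--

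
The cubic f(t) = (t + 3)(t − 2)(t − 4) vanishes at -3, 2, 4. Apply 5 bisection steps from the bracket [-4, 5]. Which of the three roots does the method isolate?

-3

midpoint 0.5: f = 18.375 > 0 → [-4, 0.5]
midpoint -1.75: f = 26.953125 > 0 → [-4, -1.75]
midpoint -2.875: f = 4.189453 > 0 → [-4, -2.875]
midpoint -3.4375: f = -17.6931 < 0 → [-3.4375, -2.875]
midpoint -3.15625: f = -5.7655 < 0 → [-3.15625, -2.875]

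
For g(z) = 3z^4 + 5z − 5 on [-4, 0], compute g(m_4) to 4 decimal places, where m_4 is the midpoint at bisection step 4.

-3.9258

midpoint -2: g = 33 > 0 → [-2, 0]
midpoint -1: g = -7 < 0 → [-2, -1]
midpoint -1.5: g = 2.6875 > 0 → [-1.5, -1]
midpoint -1.25: g = -3.9258 < 0 → [-1.5, -1.25]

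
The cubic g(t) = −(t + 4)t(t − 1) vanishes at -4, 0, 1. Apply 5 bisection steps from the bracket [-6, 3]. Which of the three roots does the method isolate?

g(-1.5) = -9.375 < 0, so the root lies in [-6, -1.5]
g(-3.75) = -4.453125 < 0, so the root lies in [-6, -3.75]
g(-4.875) = 25.060547 > 0, so the root lies in [-4.875, -3.75]
g(-4.3125) = 7.1594 > 0, so the root lies in [-4.3125, -3.75]
g(-4.03125) = 0.6338 > 0, so the root lies in [-4.03125, -3.75]

-4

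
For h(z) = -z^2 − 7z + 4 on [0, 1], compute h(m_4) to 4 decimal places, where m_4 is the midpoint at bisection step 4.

z = 0.5 gives h = 0.25, positive; keep [0.5, 1]
z = 0.75 gives h = -1.8125, negative; keep [0.5, 0.75]
z = 0.625 gives h = -0.765625, negative; keep [0.5, 0.625]
z = 0.5625 gives h = -0.2539, negative; keep [0.5, 0.5625]

-0.2539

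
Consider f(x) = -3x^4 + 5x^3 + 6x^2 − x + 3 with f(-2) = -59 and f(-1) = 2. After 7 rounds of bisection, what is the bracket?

[-1.1171875, -1.109375]

x = -1.5 gives f = -14.0625, negative; keep [-1.5, -1]
x = -1.25 gives f = -3.464844, negative; keep [-1.25, -1]
x = -1.125 gives f = -0.205811, negative; keep [-1.125, -1]
x = -1.0625 gives f = 1.0153, positive; keep [-1.125, -1.0625]
x = -1.09375 gives f = 0.436, positive; keep [-1.125, -1.09375]
x = -1.109375 gives f = 0.1231, positive; keep [-1.125, -1.109375]
x = -1.1171875 gives f = -0.0393, negative; keep [-1.1171875, -1.109375]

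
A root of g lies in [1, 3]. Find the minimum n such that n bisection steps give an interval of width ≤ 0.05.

6

Width after n steps is 2/2^n. Need 2^n ≥ 2/0.05 = 40.
2^5 = 32 < 40 ≤ 2^6 = 64, so n = 6.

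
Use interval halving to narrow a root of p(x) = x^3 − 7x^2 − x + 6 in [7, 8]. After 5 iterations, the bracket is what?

[7, 7.03125]

x = 7.5 gives p = 26.625, positive; keep [7, 7.5]
x = 7.25 gives p = 11.890625, positive; keep [7, 7.25]
x = 7.125 gives p = 5.220703, positive; keep [7, 7.125]
x = 7.0625 gives p = 2.0549, positive; keep [7, 7.0625]
x = 7.03125 gives p = 0.5137, positive; keep [7, 7.03125]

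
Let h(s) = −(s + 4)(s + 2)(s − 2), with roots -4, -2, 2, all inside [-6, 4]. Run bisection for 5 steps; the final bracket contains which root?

2

midpoint -1: h = 9 > 0 → [-1, 4]
midpoint 1.5: h = 9.625 > 0 → [1.5, 4]
midpoint 2.75: h = -24.046875 < 0 → [1.5, 2.75]
midpoint 2.125: h = -3.1582 < 0 → [1.5, 2.125]
midpoint 1.8125: h = 4.155 > 0 → [1.8125, 2.125]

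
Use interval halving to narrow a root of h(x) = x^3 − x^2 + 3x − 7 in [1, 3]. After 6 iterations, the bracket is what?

m = 2, h(m) = 3 (+); new bracket [1, 2]
m = 1.5, h(m) = -1.375 (−); new bracket [1.5, 2]
m = 1.75, h(m) = 0.546875 (+); new bracket [1.5, 1.75]
m = 1.625, h(m) = -0.4746 (−); new bracket [1.625, 1.75]
m = 1.6875, h(m) = 0.0203 (+); new bracket [1.625, 1.6875]
m = 1.65625, h(m) = -0.231 (−); new bracket [1.65625, 1.6875]

[1.65625, 1.6875]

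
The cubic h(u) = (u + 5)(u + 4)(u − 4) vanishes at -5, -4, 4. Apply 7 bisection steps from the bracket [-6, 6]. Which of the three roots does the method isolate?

4

u = 0 gives h = -80, negative; keep [0, 6]
u = 3 gives h = -56, negative; keep [3, 6]
u = 4.5 gives h = 40.375, positive; keep [3, 4.5]
u = 3.75 gives h = -16.9531, negative; keep [3.75, 4.5]
u = 4.125 gives h = 9.2676, positive; keep [3.75, 4.125]
u = 3.9375 gives h = -4.4338, negative; keep [3.9375, 4.125]
u = 4.03125 gives h = 2.2666, positive; keep [3.9375, 4.03125]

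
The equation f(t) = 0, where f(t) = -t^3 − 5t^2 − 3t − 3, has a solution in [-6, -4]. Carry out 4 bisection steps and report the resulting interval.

[-4.5, -4.375]

f(-5) = 12 > 0, so the root lies in [-5, -4]
f(-4.5) = 0.375 > 0, so the root lies in [-4.5, -4]
f(-4.25) = -3.796875 < 0, so the root lies in [-4.5, -4.25]
f(-4.375) = -1.8379 < 0, so the root lies in [-4.5, -4.375]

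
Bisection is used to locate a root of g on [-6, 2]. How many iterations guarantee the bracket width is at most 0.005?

Width after n steps is 8/2^n. Need 2^n ≥ 8/0.005 = 1600.
2^10 = 1024 < 1600 ≤ 2^11 = 2048, so n = 11.

11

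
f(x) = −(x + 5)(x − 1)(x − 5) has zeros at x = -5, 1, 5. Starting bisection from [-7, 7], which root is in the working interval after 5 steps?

x = 0 gives f = -25, negative; keep [-7, 0]
x = -3.5 gives f = -57.375, negative; keep [-7, -3.5]
x = -5.25 gives f = 16.015625, positive; keep [-5.25, -3.5]
x = -4.375 gives f = -31.4941, negative; keep [-5.25, -4.375]
x = -4.8125 gives f = -10.6941, negative; keep [-5.25, -4.8125]

-5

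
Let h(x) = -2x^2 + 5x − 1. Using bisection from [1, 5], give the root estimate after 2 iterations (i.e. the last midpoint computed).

2

m = 3, h(m) = -4 (−); new bracket [1, 3]
m = 2, h(m) = 1 (+); new bracket [2, 3]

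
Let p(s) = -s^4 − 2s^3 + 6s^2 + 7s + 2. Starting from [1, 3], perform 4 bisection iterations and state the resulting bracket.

[2.125, 2.25]

m = 2, p(m) = 8 (+); new bracket [2, 3]
m = 2.5, p(m) = -13.3125 (−); new bracket [2, 2.5]
m = 2.25, p(m) = -0.285156 (−); new bracket [2, 2.25]
m = 2.125, p(m) = 4.3865 (+); new bracket [2.125, 2.25]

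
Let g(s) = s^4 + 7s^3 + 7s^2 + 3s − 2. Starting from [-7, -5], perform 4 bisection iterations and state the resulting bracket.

[-6, -5.875]

s = -6 gives g = 16, positive; keep [-6, -5]
s = -5.5 gives g = -56.3125, negative; keep [-6, -5.5]
s = -5.75 gives g = -25.449219, negative; keep [-6, -5.75]
s = -5.875 gives g = -6.1423, negative; keep [-6, -5.875]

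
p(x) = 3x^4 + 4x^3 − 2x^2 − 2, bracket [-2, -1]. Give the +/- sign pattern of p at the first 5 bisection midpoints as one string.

midpoint -1.5: p = -4.8125 < 0 → [-2, -1.5]
midpoint -1.75: p = -1.425781 < 0 → [-2, -1.75]
midpoint -1.875: p = 1.68042 > 0 → [-1.875, -1.75]
midpoint -1.8125: p = -0.0109 < 0 → [-1.875, -1.8125]
midpoint -1.84375: p = 0.7985 > 0 → [-1.84375, -1.8125]

--+-+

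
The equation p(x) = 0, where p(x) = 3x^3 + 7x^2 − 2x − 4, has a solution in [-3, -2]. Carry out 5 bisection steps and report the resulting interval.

midpoint -2.5: p = -2.125 < 0 → [-2.5, -2]
midpoint -2.25: p = 1.765625 > 0 → [-2.5, -2.25]
midpoint -2.375: p = 0.044922 > 0 → [-2.5, -2.375]
midpoint -2.4375: p = -0.9817 < 0 → [-2.4375, -2.375]
midpoint -2.40625: p = -0.4541 < 0 → [-2.40625, -2.375]

[-2.40625, -2.375]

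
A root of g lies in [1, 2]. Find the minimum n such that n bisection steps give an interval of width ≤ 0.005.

Width after n steps is 1/2^n. Need 2^n ≥ 1/0.005 = 200.
2^7 = 128 < 200 ≤ 2^8 = 256, so n = 8.

8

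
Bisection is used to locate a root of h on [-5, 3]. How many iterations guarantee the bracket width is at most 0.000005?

21

Width after n steps is 8/2^n. Need 2^n ≥ 8/0.000005 = 1600000.
2^20 = 1048576 < 1600000 ≤ 2^21 = 2097152, so n = 21.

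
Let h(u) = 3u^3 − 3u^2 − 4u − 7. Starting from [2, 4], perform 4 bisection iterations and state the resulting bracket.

[2.125, 2.25]

m = 3, h(m) = 35 (+); new bracket [2, 3]
m = 2.5, h(m) = 11.125 (+); new bracket [2, 2.5]
m = 2.25, h(m) = 2.984375 (+); new bracket [2, 2.25]
m = 2.125, h(m) = -0.2598 (−); new bracket [2.125, 2.25]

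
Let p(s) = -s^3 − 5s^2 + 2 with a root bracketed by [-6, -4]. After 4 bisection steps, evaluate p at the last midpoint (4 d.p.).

-0.9707

p(-5) = 2 > 0, so the root lies in [-5, -4]
p(-4.5) = -8.125 < 0, so the root lies in [-5, -4.5]
p(-4.75) = -3.640625 < 0, so the root lies in [-5, -4.75]
p(-4.875) = -0.9707 < 0, so the root lies in [-5, -4.875]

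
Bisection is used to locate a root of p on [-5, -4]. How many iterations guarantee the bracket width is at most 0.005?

Width after n steps is 1/2^n. Need 2^n ≥ 1/0.005 = 200.
2^7 = 128 < 200 ≤ 2^8 = 256, so n = 8.

8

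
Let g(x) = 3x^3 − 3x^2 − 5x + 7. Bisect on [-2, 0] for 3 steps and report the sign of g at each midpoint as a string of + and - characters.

+-+

m = -1, g(m) = 6 (+); new bracket [-2, -1]
m = -1.5, g(m) = -2.375 (−); new bracket [-1.5, -1]
m = -1.25, g(m) = 2.703125 (+); new bracket [-1.5, -1.25]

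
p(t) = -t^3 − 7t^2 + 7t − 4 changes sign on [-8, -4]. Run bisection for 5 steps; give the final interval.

[-8, -7.875]

p(-6) = -82 < 0, so the root lies in [-8, -6]
p(-7) = -53 < 0, so the root lies in [-8, -7]
p(-7.5) = -28.375 < 0, so the root lies in [-8, -7.5]
p(-7.75) = -13.2031 < 0, so the root lies in [-8, -7.75]
p(-7.875) = -4.8613 < 0, so the root lies in [-8, -7.875]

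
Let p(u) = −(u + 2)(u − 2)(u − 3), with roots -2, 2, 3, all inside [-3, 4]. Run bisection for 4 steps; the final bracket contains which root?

u = 0.5 gives p = -9.375, negative; keep [-3, 0.5]
u = -1.25 gives p = -10.359375, negative; keep [-3, -1.25]
u = -2.125 gives p = 2.642578, positive; keep [-2.125, -1.25]
u = -1.6875 gives p = -5.4016, negative; keep [-2.125, -1.6875]

-2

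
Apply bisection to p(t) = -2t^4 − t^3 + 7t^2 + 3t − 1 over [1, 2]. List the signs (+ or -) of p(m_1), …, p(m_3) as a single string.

t = 1.5 gives p = 5.75, positive; keep [1.5, 2]
t = 1.75 gives p = 1.570312, positive; keep [1.75, 2]
t = 1.875 gives p = -2.07666, negative; keep [1.75, 1.875]

++-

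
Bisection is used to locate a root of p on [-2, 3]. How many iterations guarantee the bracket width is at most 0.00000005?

Width after n steps is 5/2^n. Need 2^n ≥ 5/0.00000005 = 100000000.
2^26 = 67108864 < 100000000 ≤ 2^27 = 134217728, so n = 27.

27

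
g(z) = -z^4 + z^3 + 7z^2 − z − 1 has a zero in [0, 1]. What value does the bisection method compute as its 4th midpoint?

0.4375

z = 0.5 gives g = 0.3125, positive; keep [0, 0.5]
z = 0.25 gives g = -0.800781, negative; keep [0.25, 0.5]
z = 0.375 gives g = -0.357666, negative; keep [0.375, 0.5]
z = 0.4375 gives g = -0.0506, negative; keep [0.4375, 0.5]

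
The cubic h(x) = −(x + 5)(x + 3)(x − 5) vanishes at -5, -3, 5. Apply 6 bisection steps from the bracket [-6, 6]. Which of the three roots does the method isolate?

m = 0, h(m) = 75 (+); new bracket [0, 6]
m = 3, h(m) = 96 (+); new bracket [3, 6]
m = 4.5, h(m) = 35.625 (+); new bracket [4.5, 6]
m = 5.25, h(m) = -21.1406 (−); new bracket [4.5, 5.25]
m = 4.875, h(m) = 9.7207 (+); new bracket [4.875, 5.25]
m = 5.0625, h(m) = -5.0706 (−); new bracket [4.875, 5.0625]

5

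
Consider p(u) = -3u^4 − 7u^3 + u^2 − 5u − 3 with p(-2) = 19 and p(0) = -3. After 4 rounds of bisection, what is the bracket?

p(-1) = 7 > 0, so the root lies in [-1, 0]
p(-0.5) = 0.4375 > 0, so the root lies in [-0.5, 0]
p(-0.25) = -1.589844 < 0, so the root lies in [-0.5, -0.25]
p(-0.375) = -0.6746 < 0, so the root lies in [-0.5, -0.375]

[-0.5, -0.375]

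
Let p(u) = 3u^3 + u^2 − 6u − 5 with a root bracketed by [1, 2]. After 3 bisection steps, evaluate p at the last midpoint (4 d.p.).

p(1.5) = -1.625 < 0, so the root lies in [1.5, 2]
p(1.75) = 3.640625 > 0, so the root lies in [1.5, 1.75]
p(1.625) = 0.763672 > 0, so the root lies in [1.5, 1.625]

0.7637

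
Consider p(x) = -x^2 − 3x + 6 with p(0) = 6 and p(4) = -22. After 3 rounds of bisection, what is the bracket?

[1, 1.5]

x = 2 gives p = -4, negative; keep [0, 2]
x = 1 gives p = 2, positive; keep [1, 2]
x = 1.5 gives p = -0.75, negative; keep [1, 1.5]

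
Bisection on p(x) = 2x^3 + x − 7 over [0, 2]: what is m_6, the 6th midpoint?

1.40625

p(1) = -4 < 0, so the root lies in [1, 2]
p(1.5) = 1.25 > 0, so the root lies in [1, 1.5]
p(1.25) = -1.84375 < 0, so the root lies in [1.25, 1.5]
p(1.375) = -0.4258 < 0, so the root lies in [1.375, 1.5]
p(1.4375) = 0.3784 > 0, so the root lies in [1.375, 1.4375]
p(1.40625) = -0.0319 < 0, so the root lies in [1.40625, 1.4375]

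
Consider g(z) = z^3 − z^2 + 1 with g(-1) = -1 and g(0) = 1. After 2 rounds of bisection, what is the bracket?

g(-0.5) = 0.625 > 0, so the root lies in [-1, -0.5]
g(-0.75) = 0.015625 > 0, so the root lies in [-1, -0.75]

[-1, -0.75]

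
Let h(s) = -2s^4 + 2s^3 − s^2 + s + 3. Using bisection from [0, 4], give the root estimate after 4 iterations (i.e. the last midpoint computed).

1.25

s = 2 gives h = -15, negative; keep [0, 2]
s = 1 gives h = 3, positive; keep [1, 2]
s = 1.5 gives h = -1.125, negative; keep [1, 1.5]
s = 1.25 gives h = 1.7109, positive; keep [1.25, 1.5]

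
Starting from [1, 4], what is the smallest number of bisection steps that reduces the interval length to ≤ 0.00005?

16

Width after n steps is 3/2^n. Need 2^n ≥ 3/0.00005 = 60000.
2^15 = 32768 < 60000 ≤ 2^16 = 65536, so n = 16.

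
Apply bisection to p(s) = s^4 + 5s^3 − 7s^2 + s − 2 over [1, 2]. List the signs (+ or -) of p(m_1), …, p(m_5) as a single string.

s = 1.5 gives p = 5.6875, positive; keep [1, 1.5]
s = 1.25 gives p = 0.519531, positive; keep [1, 1.25]
s = 1.125 gives p = -1.013428, negative; keep [1.125, 1.25]
s = 1.1875 gives p = -0.3223, negative; keep [1.1875, 1.25]
s = 1.21875 gives p = 0.0789, positive; keep [1.1875, 1.21875]

++--+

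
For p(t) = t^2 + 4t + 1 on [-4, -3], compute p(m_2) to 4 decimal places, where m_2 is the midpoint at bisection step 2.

midpoint -3.5: p = -0.75 < 0 → [-4, -3.5]
midpoint -3.75: p = 0.0625 > 0 → [-3.75, -3.5]

0.0625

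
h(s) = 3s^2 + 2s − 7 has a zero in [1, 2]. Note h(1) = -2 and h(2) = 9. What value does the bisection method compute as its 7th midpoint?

s = 1.5 gives h = 2.75, positive; keep [1, 1.5]
s = 1.25 gives h = 0.1875, positive; keep [1, 1.25]
s = 1.125 gives h = -0.953125, negative; keep [1.125, 1.25]
s = 1.1875 gives h = -0.3945, negative; keep [1.1875, 1.25]
s = 1.21875 gives h = -0.1064, negative; keep [1.21875, 1.25]
s = 1.234375 gives h = 0.0398, positive; keep [1.21875, 1.234375]
s = 1.2265625 gives h = -0.0335, negative; keep [1.2265625, 1.234375]

1.2265625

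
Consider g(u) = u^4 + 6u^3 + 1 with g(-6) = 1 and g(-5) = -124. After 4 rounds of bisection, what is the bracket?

u = -5.5 gives g = -82.1875, negative; keep [-6, -5.5]
u = -5.75 gives g = -46.527344, negative; keep [-6, -5.75]
u = -5.875 gives g = -24.347412, negative; keep [-6, -5.875]
u = -5.9375 gives g = -12.0825, negative; keep [-6, -5.9375]

[-6, -5.9375]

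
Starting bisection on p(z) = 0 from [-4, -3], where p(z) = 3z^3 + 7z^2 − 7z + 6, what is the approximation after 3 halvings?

-3.125

m = -3.5, p(m) = -12.375 (−); new bracket [-3.5, -3]
m = -3.25, p(m) = -0.296875 (−); new bracket [-3.25, -3]
m = -3.125, p(m) = 4.681641 (+); new bracket [-3.25, -3.125]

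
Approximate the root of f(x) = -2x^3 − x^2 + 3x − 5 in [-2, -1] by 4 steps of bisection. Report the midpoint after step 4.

midpoint -1.5: f = -5 < 0 → [-2, -1.5]
midpoint -1.75: f = -2.59375 < 0 → [-2, -1.75]
midpoint -1.875: f = -0.957031 < 0 → [-2, -1.875]
midpoint -1.9375: f = -0.02 < 0 → [-2, -1.9375]

-1.9375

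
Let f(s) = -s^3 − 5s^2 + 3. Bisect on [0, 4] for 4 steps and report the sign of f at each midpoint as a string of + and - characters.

--+-

midpoint 2: f = -25 < 0 → [0, 2]
midpoint 1: f = -3 < 0 → [0, 1]
midpoint 0.5: f = 1.625 > 0 → [0.5, 1]
midpoint 0.75: f = -0.2344 < 0 → [0.5, 0.75]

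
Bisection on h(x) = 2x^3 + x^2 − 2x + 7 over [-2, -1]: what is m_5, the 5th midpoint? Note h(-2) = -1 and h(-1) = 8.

midpoint -1.5: h = 5.5 > 0 → [-2, -1.5]
midpoint -1.75: h = 2.84375 > 0 → [-2, -1.75]
midpoint -1.875: h = 1.082031 > 0 → [-2, -1.875]
midpoint -1.9375: h = 0.0825 > 0 → [-2, -1.9375]
midpoint -1.96875: h = -0.4482 < 0 → [-1.96875, -1.9375]

-1.96875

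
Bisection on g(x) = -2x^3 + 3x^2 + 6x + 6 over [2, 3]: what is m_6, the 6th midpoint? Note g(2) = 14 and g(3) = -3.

m = 2.5, g(m) = 8.5 (+); new bracket [2.5, 3]
m = 2.75, g(m) = 3.59375 (+); new bracket [2.75, 3]
m = 2.875, g(m) = 0.519531 (+); new bracket [2.875, 3]
m = 2.9375, g(m) = -1.1831 (−); new bracket [2.875, 2.9375]
m = 2.90625, g(m) = -0.3177 (−); new bracket [2.875, 2.90625]
m = 2.890625, g(m) = 0.1044 (+); new bracket [2.890625, 2.90625]

2.890625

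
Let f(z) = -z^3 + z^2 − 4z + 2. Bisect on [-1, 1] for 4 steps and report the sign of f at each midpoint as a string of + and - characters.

midpoint 0: f = 2 > 0 → [0, 1]
midpoint 0.5: f = 0.125 > 0 → [0.5, 1]
midpoint 0.75: f = -0.859375 < 0 → [0.5, 0.75]
midpoint 0.625: f = -0.3535 < 0 → [0.5, 0.625]

++--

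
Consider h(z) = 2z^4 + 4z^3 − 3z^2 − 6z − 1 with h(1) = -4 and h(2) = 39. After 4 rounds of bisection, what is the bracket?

m = 1.5, h(m) = 6.875 (+); new bracket [1, 1.5]
m = 1.25, h(m) = -0.492188 (−); new bracket [1.25, 1.5]
m = 1.375, h(m) = 2.625488 (+); new bracket [1.25, 1.375]
m = 1.3125, h(m) = 0.9361 (+); new bracket [1.25, 1.3125]

[1.25, 1.3125]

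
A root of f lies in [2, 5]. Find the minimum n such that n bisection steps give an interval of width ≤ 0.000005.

20

Width after n steps is 3/2^n. Need 2^n ≥ 3/0.000005 = 600000.
2^19 = 524288 < 600000 ≤ 2^20 = 1048576, so n = 20.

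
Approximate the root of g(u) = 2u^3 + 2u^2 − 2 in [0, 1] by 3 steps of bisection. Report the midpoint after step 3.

m = 0.5, g(m) = -1.25 (−); new bracket [0.5, 1]
m = 0.75, g(m) = -0.03125 (−); new bracket [0.75, 1]
m = 0.875, g(m) = 0.871094 (+); new bracket [0.75, 0.875]

0.875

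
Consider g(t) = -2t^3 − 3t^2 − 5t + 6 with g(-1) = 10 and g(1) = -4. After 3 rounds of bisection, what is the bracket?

[0.5, 0.75]

g(0) = 6 > 0, so the root lies in [0, 1]
g(0.5) = 2.5 > 0, so the root lies in [0.5, 1]
g(0.75) = -0.28125 < 0, so the root lies in [0.5, 0.75]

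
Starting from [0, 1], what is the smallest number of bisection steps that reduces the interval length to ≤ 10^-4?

14

Width after n steps is 1/2^n. Need 2^n ≥ 1/10^-4 = 10000.
2^13 = 8192 < 10000 ≤ 2^14 = 16384, so n = 14.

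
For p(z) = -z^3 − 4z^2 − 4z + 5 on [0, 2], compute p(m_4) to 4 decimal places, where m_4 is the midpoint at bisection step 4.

0.6934

m = 1, p(m) = -4 (−); new bracket [0, 1]
m = 0.5, p(m) = 1.875 (+); new bracket [0.5, 1]
m = 0.75, p(m) = -0.671875 (−); new bracket [0.5, 0.75]
m = 0.625, p(m) = 0.6934 (+); new bracket [0.625, 0.75]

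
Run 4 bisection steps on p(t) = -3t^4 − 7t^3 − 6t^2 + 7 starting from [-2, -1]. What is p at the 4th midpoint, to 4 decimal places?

-0.7754

t = -1.5 gives p = 1.9375, positive; keep [-2, -1.5]
t = -1.75 gives p = -1.996094, negative; keep [-1.75, -1.5]
t = -1.625 gives p = 0.274658, positive; keep [-1.75, -1.625]
t = -1.6875 gives p = -0.7754, negative; keep [-1.6875, -1.625]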